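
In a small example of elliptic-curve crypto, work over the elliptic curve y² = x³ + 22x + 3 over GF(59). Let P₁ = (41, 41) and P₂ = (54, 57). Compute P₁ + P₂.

(50, 16)

(41, 41) + (54, 57). λ = (57 - 41)/(54 - 41) ≡ 16/13 mod 59. 13⁻¹ ≡ 50 (mod 59), so λ ≡ 33.
  x = λ² - 41 - 54 = 1089 - 95 ≡ 50; y = λ·(41 - 50) - 41 ≡ 16. → (50, 16)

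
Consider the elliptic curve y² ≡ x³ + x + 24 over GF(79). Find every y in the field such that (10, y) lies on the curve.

none

x³ + 1x + 24 = 1034 ≡ 7 (mod 79).
7 is a non-residue mod 79; no y exists.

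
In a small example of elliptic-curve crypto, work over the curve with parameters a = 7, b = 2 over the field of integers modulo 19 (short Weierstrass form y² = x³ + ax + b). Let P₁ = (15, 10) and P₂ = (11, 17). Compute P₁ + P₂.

(15, 10) + (11, 17). λ = (17 - 10)/(11 - 15) ≡ 7/15 mod 19. 15⁻¹ ≡ 14 (mod 19) since 15·14 = 210 ≡ 1, so λ ≡ 3.
  x = λ² - 15 - 11 = 9 - 26 ≡ 2; y = λ·(15 - 2) - 10 ≡ 10. → (2, 10)

(2, 10)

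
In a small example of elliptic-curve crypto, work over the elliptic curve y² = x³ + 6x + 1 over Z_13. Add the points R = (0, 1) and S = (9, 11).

(7, 10)

(0, 1) + (9, 11). λ = (11 - 1)/(9 - 0) ≡ 10/9 mod 13. 9⁻¹ ≡ 3 (mod 13), so λ ≡ 4.
  x = λ² - 0 - 9 = 16 - 9 ≡ 7; y = λ·(0 - 7) - 1 ≡ 10. → (7, 10)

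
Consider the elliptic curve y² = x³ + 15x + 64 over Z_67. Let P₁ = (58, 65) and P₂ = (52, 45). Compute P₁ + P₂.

(50, 51)

(58, 65) + (52, 45). λ = (45 - 65)/(52 - 58) ≡ 47/61 mod 67. 61⁻¹ ≡ 11 (mod 67), so λ ≡ 48.
  x = λ² - 58 - 52 = 2304 - 110 ≡ 50; y = λ·(58 - 50) - 65 ≡ 51. → (50, 51)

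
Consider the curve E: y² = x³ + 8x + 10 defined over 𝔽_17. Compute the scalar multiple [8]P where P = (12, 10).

Double-and-add on 8 = (1000)₂. Start with P = (12, 10) for the leading 1-bit.
double: tangent at (12, 10): λ = (3·12² + 8)/(2·10) ≡ 15/3. 3⁻¹ ≡ 6 (mod 17), so λ ≡ 15·6 ≡ 5.
  x = λ² - 12 - 12 = 25 - 24 ≡ 1; y = λ·(12 - 1) - 10 ≡ 11. → (1, 11)
double: tangent at (1, 11): λ = (3·1² + 8)/(2·11) ≡ 11/5. 5⁻¹ ≡ 7 (mod 17) since 5·7 = 35 ≡ 1, so λ ≡ 11·7 ≡ 9.
  x = λ² - 1 - 1 = 81 - 2 ≡ 11; y = λ·(1 - 11) - 11 ≡ 1. → (11, 1)
double: tangent at (11, 1): λ = (3·11² + 8)/(2·1) ≡ 14/2. 2⁻¹ ≡ 9 (mod 17), so λ ≡ 14·9 ≡ 7.
  x = λ² - 11 - 11 = 49 - 22 ≡ 10; y = λ·(11 - 10) - 1 ≡ 6. → (10, 6)

(10, 6)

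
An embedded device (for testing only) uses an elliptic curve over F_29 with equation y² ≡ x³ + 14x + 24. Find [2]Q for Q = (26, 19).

tangent at (26, 19): λ = (3·26² + 14)/(2·19) ≡ 12/9. 9⁻¹ ≡ 13 (mod 29) since 9·13 = 117 ≡ 1, so λ ≡ 12·13 ≡ 11.
  x = λ² - 26 - 26 = 121 - 52 ≡ 11; y = λ·(26 - 11) - 19 ≡ 1. → (11, 1)

(11, 1)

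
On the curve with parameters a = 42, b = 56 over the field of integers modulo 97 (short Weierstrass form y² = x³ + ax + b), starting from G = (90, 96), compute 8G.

Repeated addition: build up to 8G.
2G: tangent at (90, 96): λ = (3·90² + 42)/(2·96) ≡ 92/95. 95⁻¹ ≡ 48 (mod 97) since 95·48 = 4560 ≡ 1, so λ ≡ 92·48 ≡ 51.
  x = λ² - 90 - 90 = 2601 - 180 ≡ 93; y = λ·(90 - 93) - 96 ≡ 42. → (93, 42)
3G: (93, 42) + (90, 96). λ = (96 - 42)/(90 - 93) ≡ 54/94 mod 97. 94⁻¹ ≡ 32 (mod 97), so λ ≡ 79.
  x = λ² - 93 - 90 = 6241 - 183 ≡ 44; y = λ·(93 - 44) - 42 ≡ 46. → (44, 46)
4G: (44, 46) + (90, 96). λ = (96 - 46)/(90 - 44) ≡ 50/46 mod 97. 46⁻¹ ≡ 19 (mod 97), so λ ≡ 77.
  x = λ² - 44 - 90 = 5929 - 134 ≡ 72; y = λ·(44 - 72) - 46 ≡ 29. → (72, 29)
5G: (72, 29) + (90, 96). λ = (96 - 29)/(90 - 72) ≡ 67/18 mod 97. 18⁻¹ ≡ 27 (mod 97), so λ ≡ 63.
  x = λ² - 72 - 90 = 3969 - 162 ≡ 24; y = λ·(72 - 24) - 29 ≡ 85. → (24, 85)
6G: (24, 85) + (90, 96). λ = (96 - 85)/(90 - 24) ≡ 11/66 mod 97. 66⁻¹ ≡ 25 (mod 97), so λ ≡ 81.
  x = λ² - 24 - 90 = 6561 - 114 ≡ 45; y = λ·(24 - 45) - 85 ≡ 57. → (45, 57)
7G: (45, 57) + (90, 96). λ = (96 - 57)/(90 - 45) ≡ 39/45 mod 97. 45⁻¹ ≡ 69 (mod 97) since 45·69 = 3105 ≡ 1, so λ ≡ 72.
  x = λ² - 45 - 90 = 5184 - 135 ≡ 5; y = λ·(45 - 5) - 57 ≡ 10. → (5, 10)
8G: (5, 10) + (90, 96). λ = (96 - 10)/(90 - 5) ≡ 86/85 mod 97. 85⁻¹ ≡ 8 (mod 97), so λ ≡ 9.
  x = λ² - 5 - 90 = 81 - 95 ≡ 83; y = λ·(5 - 83) - 10 ≡ 64. → (83, 64)

(83, 64)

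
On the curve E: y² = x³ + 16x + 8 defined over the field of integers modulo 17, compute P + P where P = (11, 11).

(13, 4)

tangent at (11, 11): λ = (3·11² + 16)/(2·11) ≡ 5/5. 5⁻¹ ≡ 7 (mod 17) since 5·7 = 35 ≡ 1, so λ ≡ 5·7 ≡ 1.
  x = λ² - 11 - 11 = 1 - 22 ≡ 13; y = λ·(11 - 13) - 11 ≡ 4. → (13, 4)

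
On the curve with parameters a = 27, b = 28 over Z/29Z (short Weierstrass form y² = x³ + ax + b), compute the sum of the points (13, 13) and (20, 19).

(21, 5)

(13, 13) + (20, 19). λ = (19 - 13)/(20 - 13) ≡ 6/7 mod 29. 7⁻¹ ≡ 25 (mod 29) since 7·25 = 175 ≡ 1, so λ ≡ 5.
  x = λ² - 13 - 20 = 25 - 33 ≡ 21; y = λ·(13 - 21) - 13 ≡ 5. → (21, 5)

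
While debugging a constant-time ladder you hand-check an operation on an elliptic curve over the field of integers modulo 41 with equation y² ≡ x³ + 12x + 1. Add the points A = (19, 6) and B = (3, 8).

(19, 6) + (3, 8). λ = (8 - 6)/(3 - 19) ≡ 2/25 mod 41. 25⁻¹ ≡ 23 (mod 41) since 25·23 = 575 ≡ 1, so λ ≡ 5.
  x = λ² - 19 - 3 = 25 - 22 ≡ 3; y = λ·(19 - 3) - 6 ≡ 33. → (3, 33)

(3, 33)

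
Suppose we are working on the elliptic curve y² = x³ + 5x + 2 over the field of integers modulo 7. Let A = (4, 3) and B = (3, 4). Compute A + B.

(1, 1)

(4, 3) + (3, 4). λ = (4 - 3)/(3 - 4) ≡ 1/6 mod 7. 6⁻¹ ≡ 6 (mod 7), so λ ≡ 6.
  x = λ² - 4 - 3 = 36 - 7 ≡ 1; y = λ·(4 - 1) - 3 ≡ 1. → (1, 1)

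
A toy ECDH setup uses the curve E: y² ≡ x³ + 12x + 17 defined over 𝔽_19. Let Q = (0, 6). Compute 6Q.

Double-and-add on 6 = (110)₂. Start with Q = (0, 6) for the leading 1-bit.
double: tangent at (0, 6): λ = (3·0² + 12)/(2·6) ≡ 12/12. 12⁻¹ ≡ 8 (mod 19) since 12·8 = 96 ≡ 1, so λ ≡ 12·8 ≡ 1.
  x = λ² - 0 - 0 = 1 - 0 ≡ 1; y = λ·(0 - 1) - 6 ≡ 12. → (1, 12)
add Q: (1, 12) + (0, 6). λ = (6 - 12)/(0 - 1) ≡ 13/18 mod 19. 18⁻¹ ≡ 18 (mod 19), so λ ≡ 6.
  x = λ² - 1 - 0 = 36 - 1 ≡ 16; y = λ·(1 - 16) - 12 ≡ 12. → (16, 12)
double: tangent at (16, 12): λ = (3·16² + 12)/(2·12) ≡ 1/5. 5⁻¹ ≡ 4 (mod 19) since 5·4 = 20 ≡ 1, so λ ≡ 1·4 ≡ 4.
  x = λ² - 16 - 16 = 16 - 32 ≡ 3; y = λ·(16 - 3) - 12 ≡ 2. → (3, 2)

(3, 2)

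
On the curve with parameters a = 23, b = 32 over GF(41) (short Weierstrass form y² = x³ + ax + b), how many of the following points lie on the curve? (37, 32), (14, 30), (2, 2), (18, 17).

2

(37, 32): 32² ≡ 40, rhs ≡ 40 → on.
(14, 30): 30² ≡ 39, rhs ≡ 23 → off.
(2, 2): 2² ≡ 4, rhs ≡ 4 → on.
(18, 17): 17² ≡ 2, rhs ≡ 5 → off.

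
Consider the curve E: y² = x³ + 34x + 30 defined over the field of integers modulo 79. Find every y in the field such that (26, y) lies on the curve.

2, 77

x³ + 34x + 30 = 18490 ≡ 4 (mod 79).
Square roots of 4 mod 79: 2 and 77 (since 2² = 4 ≡ 4).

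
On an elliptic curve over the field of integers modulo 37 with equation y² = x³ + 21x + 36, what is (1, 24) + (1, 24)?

tangent at (1, 24): λ = (3·1² + 21)/(2·24) ≡ 24/11. 11⁻¹ ≡ 27 (mod 37) since 11·27 = 297 ≡ 1, so λ ≡ 24·27 ≡ 19.
  x = λ² - 1 - 1 = 361 - 2 ≡ 26; y = λ·(1 - 26) - 24 ≡ 19. → (26, 19)

(26, 19)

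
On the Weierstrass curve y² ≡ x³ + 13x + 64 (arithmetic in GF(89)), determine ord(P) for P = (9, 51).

2P: tangent at (9, 51): λ = (3·9² + 13)/(2·51) ≡ 78/13. 13⁻¹ ≡ 48 (mod 89) since 13·48 = 624 ≡ 1, so λ ≡ 78·48 ≡ 6.
  x = λ² - 9 - 9 = 36 - 18 ≡ 18; y = λ·(9 - 18) - 51 ≡ 73. → (18, 73)
3P: (18, 73) + (9, 51). λ = (51 - 73)/(9 - 18) ≡ 67/80 mod 89. 80⁻¹ ≡ 79 (mod 89), so λ ≡ 42.
  x = λ² - 18 - 9 = 1764 - 27 ≡ 46; y = λ·(18 - 46) - 73 ≡ 86. → (46, 86)
4P: (46, 86) + (9, 51). λ = (51 - 86)/(9 - 46) ≡ 54/52 mod 89. 52⁻¹ ≡ 12 (mod 89) since 52·12 = 624 ≡ 1, so λ ≡ 25.
  x = λ² - 46 - 9 = 625 - 55 ≡ 36; y = λ·(46 - 36) - 86 ≡ 75. → (36, 75)
5P: (36, 75) + (9, 51). λ = (51 - 75)/(9 - 36) ≡ 65/62 mod 89. 62⁻¹ ≡ 56 (mod 89), so λ ≡ 80.
  x = λ² - 36 - 9 = 6400 - 45 ≡ 36; y = λ·(36 - 36) - 75 ≡ 14. → (36, 14)
6P: (36, 14) + (9, 51). λ = (51 - 14)/(9 - 36) ≡ 37/62 mod 89. 62⁻¹ ≡ 56 (mod 89) since 62·56 = 3472 ≡ 1, so λ ≡ 25.
  x = λ² - 36 - 9 = 625 - 45 ≡ 46; y = λ·(36 - 46) - 14 ≡ 3. → (46, 3)
7P: (46, 3) + (9, 51). λ = (51 - 3)/(9 - 46) ≡ 48/52 mod 89. 52⁻¹ ≡ 12 (mod 89), so λ ≡ 42.
  x = λ² - 46 - 9 = 1764 - 55 ≡ 18; y = λ·(46 - 18) - 3 ≡ 16. → (18, 16)
8P: (18, 16) + (9, 51). λ = (51 - 16)/(9 - 18) ≡ 35/80 mod 89. 80⁻¹ ≡ 79 (mod 89) since 80·79 = 6320 ≡ 1, so λ ≡ 6.
  x = λ² - 18 - 9 = 36 - 27 ≡ 9; y = λ·(18 - 9) - 16 ≡ 38. → (9, 38)
9P: (9, 38) + (9, 51): same x and y₁ ≡ -y₂, so the sum is ∞.
9P = ∞, so the order is 9.

9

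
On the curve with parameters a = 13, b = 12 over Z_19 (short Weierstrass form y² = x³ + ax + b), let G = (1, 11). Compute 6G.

(17, 4)

Double-and-add on 6 = (110)₂. Start with G = (1, 11) for the leading 1-bit.
double: tangent at (1, 11): λ = (3·1² + 13)/(2·11) ≡ 16/3. 3⁻¹ ≡ 13 (mod 19) since 3·13 = 39 ≡ 1, so λ ≡ 16·13 ≡ 18.
  x = λ² - 1 - 1 = 324 - 2 ≡ 18; y = λ·(1 - 18) - 11 ≡ 6. → (18, 6)
add G: (18, 6) + (1, 11). λ = (11 - 6)/(1 - 18) ≡ 5/2 mod 19. 2⁻¹ ≡ 10 (mod 19), so λ ≡ 12.
  x = λ² - 18 - 1 = 144 - 19 ≡ 11; y = λ·(18 - 11) - 6 ≡ 2. → (11, 2)
double: tangent at (11, 2): λ = (3·11² + 13)/(2·2) ≡ 15/4. 4⁻¹ ≡ 5 (mod 19) since 4·5 = 20 ≡ 1, so λ ≡ 15·5 ≡ 18.
  x = λ² - 11 - 11 = 324 - 22 ≡ 17; y = λ·(11 - 17) - 2 ≡ 4. → (17, 4)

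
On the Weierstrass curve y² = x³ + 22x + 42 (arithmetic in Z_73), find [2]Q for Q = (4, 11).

(16, 57)

tangent at (4, 11): λ = (3·4² + 22)/(2·11) ≡ 70/22. 22⁻¹ ≡ 10 (mod 73) since 22·10 = 220 ≡ 1, so λ ≡ 70·10 ≡ 43.
  x = λ² - 4 - 4 = 1849 - 8 ≡ 16; y = λ·(4 - 16) - 11 ≡ 57. → (16, 57)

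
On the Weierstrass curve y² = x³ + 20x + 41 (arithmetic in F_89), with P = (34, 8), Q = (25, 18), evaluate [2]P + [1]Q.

First 2P:
Repeated addition: build up to 2P.
2P: tangent at (34, 8): λ = (3·34² + 20)/(2·8) ≡ 17/16. 16⁻¹ ≡ 39 (mod 89), so λ ≡ 17·39 ≡ 40.
  x = λ² - 34 - 34 = 1600 - 68 ≡ 19; y = λ·(34 - 19) - 8 ≡ 58. → (19, 58)
2P = (19, 58).
Finally 2P + Q:
(19, 58) + (25, 18). λ = (18 - 58)/(25 - 19) ≡ 49/6 mod 89. 6⁻¹ ≡ 15 (mod 89), so λ ≡ 23.
  x = λ² - 19 - 25 = 529 - 44 ≡ 40; y = λ·(19 - 40) - 58 ≡ 82. → (40, 82)

(40, 82)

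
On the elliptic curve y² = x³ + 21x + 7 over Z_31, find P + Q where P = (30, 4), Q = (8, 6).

(3, 2)

(30, 4) + (8, 6). λ = (6 - 4)/(8 - 30) ≡ 2/9 mod 31. 9⁻¹ ≡ 7 (mod 31), so λ ≡ 14.
  x = λ² - 30 - 8 = 196 - 38 ≡ 3; y = λ·(30 - 3) - 4 ≡ 2. → (3, 2)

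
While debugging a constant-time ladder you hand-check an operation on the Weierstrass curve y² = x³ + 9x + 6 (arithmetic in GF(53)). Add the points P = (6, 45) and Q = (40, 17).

(6, 45) + (40, 17). λ = (17 - 45)/(40 - 6) ≡ 25/34 mod 53. 34⁻¹ ≡ 39 (mod 53) since 34·39 = 1326 ≡ 1, so λ ≡ 21.
  x = λ² - 6 - 40 = 441 - 46 ≡ 24; y = λ·(6 - 24) - 45 ≡ 1. → (24, 1)

(24, 1)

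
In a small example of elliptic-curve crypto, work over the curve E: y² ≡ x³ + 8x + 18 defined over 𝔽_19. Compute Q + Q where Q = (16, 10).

tangent at (16, 10): λ = (3·16² + 8)/(2·10) ≡ 16/1. 1⁻¹ ≡ 1 (mod 19) since 1·1 = 1 ≡ 1, so λ ≡ 16·1 ≡ 16.
  x = λ² - 16 - 16 = 256 - 32 ≡ 15; y = λ·(16 - 15) - 10 ≡ 6. → (15, 6)

(15, 6)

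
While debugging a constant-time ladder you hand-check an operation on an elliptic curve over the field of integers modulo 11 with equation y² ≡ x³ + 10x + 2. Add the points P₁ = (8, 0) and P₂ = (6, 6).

(8, 0) + (6, 6). λ = (6 - 0)/(6 - 8) ≡ 6/9 mod 11. 9⁻¹ ≡ 5 (mod 11), so λ ≡ 8.
  x = λ² - 8 - 6 = 64 - 14 ≡ 6; y = λ·(8 - 6) - 0 ≡ 5. → (6, 5)

(6, 5)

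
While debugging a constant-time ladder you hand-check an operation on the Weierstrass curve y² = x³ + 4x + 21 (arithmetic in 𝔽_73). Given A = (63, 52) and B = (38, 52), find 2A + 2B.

(65, 39)

First 2A:
Repeated addition: build up to 2A.
2A: tangent at (63, 52): λ = (3·63² + 4)/(2·52) ≡ 12/31. 31⁻¹ ≡ 33 (mod 73), so λ ≡ 12·33 ≡ 31.
  x = λ² - 63 - 63 = 961 - 126 ≡ 32; y = λ·(63 - 32) - 52 ≡ 33. → (32, 33)
2A = (32, 33).
Next 2B:
Repeated addition: build up to 2B.
2B: tangent at (38, 52): λ = (3·38² + 4)/(2·52) ≡ 29/31. 31⁻¹ ≡ 33 (mod 73), so λ ≡ 29·33 ≡ 8.
  x = λ² - 38 - 38 = 64 - 76 ≡ 61; y = λ·(38 - 61) - 52 ≡ 56. → (61, 56)
2B = (61, 56).
Finally 2A + 2B:
(32, 33) + (61, 56). λ = (56 - 33)/(61 - 32) ≡ 23/29 mod 73. 29⁻¹ ≡ 68 (mod 73) since 29·68 = 1972 ≡ 1, so λ ≡ 31.
  x = λ² - 32 - 61 = 961 - 93 ≡ 65; y = λ·(32 - 65) - 33 ≡ 39. → (65, 39)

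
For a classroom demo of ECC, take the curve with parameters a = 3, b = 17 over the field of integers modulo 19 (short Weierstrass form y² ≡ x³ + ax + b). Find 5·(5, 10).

Write P = (5, 10).
Repeated addition: build up to 5P.
2P: tangent at (5, 10): λ = (3·5² + 3)/(2·10) ≡ 2/1. 1⁻¹ ≡ 1 (mod 19) since 1·1 = 1 ≡ 1, so λ ≡ 2·1 ≡ 2.
  x = λ² - 5 - 5 = 4 - 10 ≡ 13; y = λ·(5 - 13) - 10 ≡ 12. → (13, 12)
3P: (13, 12) + (5, 10). λ = (10 - 12)/(5 - 13) ≡ 17/11 mod 19. 11⁻¹ ≡ 7 (mod 19) since 11·7 = 77 ≡ 1, so λ ≡ 5.
  x = λ² - 13 - 5 = 25 - 18 ≡ 7; y = λ·(13 - 7) - 12 ≡ 18. → (7, 18)
4P: (7, 18) + (5, 10). λ = (10 - 18)/(5 - 7) ≡ 11/17 mod 19. 17⁻¹ ≡ 9 (mod 19) since 17·9 = 153 ≡ 1, so λ ≡ 4.
  x = λ² - 7 - 5 = 16 - 12 ≡ 4; y = λ·(7 - 4) - 18 ≡ 13. → (4, 13)
5P: (4, 13) + (5, 10). λ = (10 - 13)/(5 - 4) ≡ 16/1 mod 19. 1⁻¹ ≡ 1 (mod 19) since 1·1 = 1 ≡ 1, so λ ≡ 16.
  x = λ² - 4 - 5 = 256 - 9 ≡ 0; y = λ·(4 - 0) - 13 ≡ 13. → (0, 13)

(0, 13)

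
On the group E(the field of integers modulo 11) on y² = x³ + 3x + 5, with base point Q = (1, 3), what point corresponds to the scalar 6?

Double-and-add on 6 = (110)₂. Start with Q = (1, 3) for the leading 1-bit.
double: tangent at (1, 3): λ = (3·1² + 3)/(2·3) ≡ 6/6. 6⁻¹ ≡ 2 (mod 11) since 6·2 = 12 ≡ 1, so λ ≡ 6·2 ≡ 1.
  x = λ² - 1 - 1 = 1 - 2 ≡ 10; y = λ·(1 - 10) - 3 ≡ 10. → (10, 10)
add Q: (10, 10) + (1, 3). λ = (3 - 10)/(1 - 10) ≡ 4/2 mod 11. 2⁻¹ ≡ 6 (mod 11), so λ ≡ 2.
  x = λ² - 10 - 1 = 4 - 11 ≡ 4; y = λ·(10 - 4) - 10 ≡ 2. → (4, 2)
double: tangent at (4, 2): λ = (3·4² + 3)/(2·2) ≡ 7/4. 4⁻¹ ≡ 3 (mod 11), so λ ≡ 7·3 ≡ 10.
  x = λ² - 4 - 4 = 100 - 8 ≡ 4; y = λ·(4 - 4) - 2 ≡ 9. → (4, 9)

(4, 9)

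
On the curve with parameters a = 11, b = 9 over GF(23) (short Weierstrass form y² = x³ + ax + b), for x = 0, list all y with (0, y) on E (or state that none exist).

x³ + 11x + 9 = 9 ≡ 9 (mod 23).
Square roots of 9 mod 23: 3 and 20 (since 3² = 9 ≡ 9).

3, 20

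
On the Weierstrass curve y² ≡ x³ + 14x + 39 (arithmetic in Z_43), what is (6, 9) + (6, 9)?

(35, 19)

tangent at (6, 9): λ = (3·6² + 14)/(2·9) ≡ 36/18. 18⁻¹ ≡ 12 (mod 43), so λ ≡ 36·12 ≡ 2.
  x = λ² - 6 - 6 = 4 - 12 ≡ 35; y = λ·(6 - 35) - 9 ≡ 19. → (35, 19)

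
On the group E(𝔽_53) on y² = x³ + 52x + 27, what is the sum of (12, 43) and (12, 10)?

O

The two points share x = 12 and their y-coordinates satisfy 43 + 10 ≡ 0 (mod 53), so they are inverses. Their sum is ∞.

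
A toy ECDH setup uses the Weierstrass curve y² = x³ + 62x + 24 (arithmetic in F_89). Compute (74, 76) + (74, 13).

O

The two points share x = 74 and their y-coordinates satisfy 76 + 13 ≡ 0 (mod 89), so they are inverses. Their sum is ∞.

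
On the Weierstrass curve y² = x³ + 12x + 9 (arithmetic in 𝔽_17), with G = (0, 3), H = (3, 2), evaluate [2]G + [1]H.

First 2G:
Repeated addition: build up to 2G.
2G: tangent at (0, 3): λ = (3·0² + 12)/(2·3) ≡ 12/6. 6⁻¹ ≡ 3 (mod 17) since 6·3 = 18 ≡ 1, so λ ≡ 12·3 ≡ 2.
  x = λ² - 0 - 0 = 4 - 0 ≡ 4; y = λ·(0 - 4) - 3 ≡ 6. → (4, 6)
2G = (4, 6).
Finally 2G + H:
(4, 6) + (3, 2). λ = (2 - 6)/(3 - 4) ≡ 13/16 mod 17. 16⁻¹ ≡ 16 (mod 17), so λ ≡ 4.
  x = λ² - 4 - 3 = 16 - 7 ≡ 9; y = λ·(4 - 9) - 6 ≡ 8. → (9, 8)

(9, 8)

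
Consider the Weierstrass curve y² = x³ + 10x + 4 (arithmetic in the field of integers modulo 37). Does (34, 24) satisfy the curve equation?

y² = 24² ≡ 21; x³ + 10x + 4 = 39648 ≡ 21 (mod 37). 21 = 21.

yes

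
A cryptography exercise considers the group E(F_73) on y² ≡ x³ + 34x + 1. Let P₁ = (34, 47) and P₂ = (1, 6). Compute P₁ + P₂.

(34, 47) + (1, 6). λ = (6 - 47)/(1 - 34) ≡ 32/40 mod 73. 40⁻¹ ≡ 42 (mod 73) since 40·42 = 1680 ≡ 1, so λ ≡ 30.
  x = λ² - 34 - 1 = 900 - 35 ≡ 62; y = λ·(34 - 62) - 47 ≡ 62. → (62, 62)

(62, 62)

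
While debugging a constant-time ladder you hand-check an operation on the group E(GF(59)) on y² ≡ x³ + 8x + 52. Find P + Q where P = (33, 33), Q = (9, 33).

(17, 26)

(33, 33) + (9, 33). λ = (33 - 33)/(9 - 33) ≡ 0/35 mod 59. 35⁻¹ ≡ 27 (mod 59) since 35·27 = 945 ≡ 1, so λ ≡ 0.
  x = λ² - 33 - 9 = 0 - 42 ≡ 17; y = λ·(33 - 17) - 33 ≡ 26. → (17, 26)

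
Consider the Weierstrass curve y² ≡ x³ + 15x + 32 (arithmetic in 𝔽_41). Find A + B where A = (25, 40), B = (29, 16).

(23, 30)

(25, 40) + (29, 16). λ = (16 - 40)/(29 - 25) ≡ 17/4 mod 41. 4⁻¹ ≡ 31 (mod 41), so λ ≡ 35.
  x = λ² - 25 - 29 = 1225 - 54 ≡ 23; y = λ·(25 - 23) - 40 ≡ 30. → (23, 30)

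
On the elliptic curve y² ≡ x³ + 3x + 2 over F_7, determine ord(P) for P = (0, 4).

2P: tangent at (0, 4): λ = (3·0² + 3)/(2·4) ≡ 3/1. 1⁻¹ ≡ 1 (mod 7) since 1·1 = 1 ≡ 1, so λ ≡ 3·1 ≡ 3.
  x = λ² - 0 - 0 = 9 - 0 ≡ 2; y = λ·(0 - 2) - 4 ≡ 4. → (2, 4)
3P: (2, 4) + (0, 4). λ = (4 - 4)/(0 - 2) ≡ 0/5 mod 7. 5⁻¹ ≡ 3 (mod 7), so λ ≡ 0.
  x = λ² - 2 - 0 = 0 - 2 ≡ 5; y = λ·(2 - 5) - 4 ≡ 3. → (5, 3)
4P: (5, 3) + (0, 4). λ = (4 - 3)/(0 - 5) ≡ 1/2 mod 7. 2⁻¹ ≡ 4 (mod 7) since 2·4 = 8 ≡ 1, so λ ≡ 4.
  x = λ² - 5 - 0 = 16 - 5 ≡ 4; y = λ·(5 - 4) - 3 ≡ 1. → (4, 1)
5P: (4, 1) + (0, 4). λ = (4 - 1)/(0 - 4) ≡ 3/3 mod 7. 3⁻¹ ≡ 5 (mod 7) since 3·5 = 15 ≡ 1, so λ ≡ 1.
  x = λ² - 4 - 0 = 1 - 4 ≡ 4; y = λ·(4 - 4) - 1 ≡ 6. → (4, 6)
6P: (4, 6) + (0, 4). λ = (4 - 6)/(0 - 4) ≡ 5/3 mod 7. 3⁻¹ ≡ 5 (mod 7) since 3·5 = 15 ≡ 1, so λ ≡ 4.
  x = λ² - 4 - 0 = 16 - 4 ≡ 5; y = λ·(4 - 5) - 6 ≡ 4. → (5, 4)
7P: (5, 4) + (0, 4). λ = (4 - 4)/(0 - 5) ≡ 0/2 mod 7. 2⁻¹ ≡ 4 (mod 7) since 2·4 = 8 ≡ 1, so λ ≡ 0.
  x = λ² - 5 - 0 = 0 - 5 ≡ 2; y = λ·(5 - 2) - 4 ≡ 3. → (2, 3)
8P: (2, 3) + (0, 4). λ = (4 - 3)/(0 - 2) ≡ 1/5 mod 7. 5⁻¹ ≡ 3 (mod 7), so λ ≡ 3.
  x = λ² - 2 - 0 = 9 - 2 ≡ 0; y = λ·(2 - 0) - 3 ≡ 3. → (0, 3)
9P: (0, 3) + (0, 4): same x and y₁ ≡ -y₂, so the sum is ∞.
9P = ∞, so the order is 9.

9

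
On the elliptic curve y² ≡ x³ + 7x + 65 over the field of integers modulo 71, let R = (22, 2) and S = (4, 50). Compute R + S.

(22, 2) + (4, 50). λ = (50 - 2)/(4 - 22) ≡ 48/53 mod 71. 53⁻¹ ≡ 67 (mod 71) since 53·67 = 3551 ≡ 1, so λ ≡ 21.
  x = λ² - 22 - 4 = 441 - 26 ≡ 60; y = λ·(22 - 60) - 2 ≡ 52. → (60, 52)

(60, 52)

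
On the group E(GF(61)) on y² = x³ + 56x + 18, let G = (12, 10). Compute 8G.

(27, 31)

Repeated addition: build up to 8G.
2G: tangent at (12, 10): λ = (3·12² + 56)/(2·10) ≡ 0/20. 20⁻¹ ≡ 58 (mod 61), so λ ≡ 0·58 ≡ 0.
  x = λ² - 12 - 12 = 0 - 24 ≡ 37; y = λ·(12 - 37) - 10 ≡ 51. → (37, 51)
3G: (37, 51) + (12, 10). λ = (10 - 51)/(12 - 37) ≡ 20/36 mod 61. 36⁻¹ ≡ 39 (mod 61), so λ ≡ 48.
  x = λ² - 37 - 12 = 2304 - 49 ≡ 59; y = λ·(37 - 59) - 51 ≡ 52. → (59, 52)
4G: (59, 52) + (12, 10). λ = (10 - 52)/(12 - 59) ≡ 19/14 mod 61. 14⁻¹ ≡ 48 (mod 61), so λ ≡ 58.
  x = λ² - 59 - 12 = 3364 - 71 ≡ 60; y = λ·(59 - 60) - 52 ≡ 12. → (60, 12)
5G: (60, 12) + (12, 10). λ = (10 - 12)/(12 - 60) ≡ 59/13 mod 61. 13⁻¹ ≡ 47 (mod 61), so λ ≡ 28.
  x = λ² - 60 - 12 = 784 - 72 ≡ 41; y = λ·(60 - 41) - 12 ≡ 32. → (41, 32)
6G: (41, 32) + (12, 10). λ = (10 - 32)/(12 - 41) ≡ 39/32 mod 61. 32⁻¹ ≡ 21 (mod 61) since 32·21 = 672 ≡ 1, so λ ≡ 26.
  x = λ² - 41 - 12 = 676 - 53 ≡ 13; y = λ·(41 - 13) - 32 ≡ 25. → (13, 25)
7G: (13, 25) + (12, 10). λ = (10 - 25)/(12 - 13) ≡ 46/60 mod 61. 60⁻¹ ≡ 60 (mod 61), so λ ≡ 15.
  x = λ² - 13 - 12 = 225 - 25 ≡ 17; y = λ·(13 - 17) - 25 ≡ 37. → (17, 37)
8G: (17, 37) + (12, 10). λ = (10 - 37)/(12 - 17) ≡ 34/56 mod 61. 56⁻¹ ≡ 12 (mod 61), so λ ≡ 42.
  x = λ² - 17 - 12 = 1764 - 29 ≡ 27; y = λ·(17 - 27) - 37 ≡ 31. → (27, 31)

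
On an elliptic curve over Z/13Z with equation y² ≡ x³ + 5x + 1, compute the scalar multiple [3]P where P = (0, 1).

(11, 10)

Repeated addition: build up to 3P.
2P: tangent at (0, 1): λ = (3·0² + 5)/(2·1) ≡ 5/2. 2⁻¹ ≡ 7 (mod 13), so λ ≡ 5·7 ≡ 9.
  x = λ² - 0 - 0 = 81 - 0 ≡ 3; y = λ·(0 - 3) - 1 ≡ 11. → (3, 11)
3P: (3, 11) + (0, 1). λ = (1 - 11)/(0 - 3) ≡ 3/10 mod 13. 10⁻¹ ≡ 4 (mod 13) since 10·4 = 40 ≡ 1, so λ ≡ 12.
  x = λ² - 3 - 0 = 144 - 3 ≡ 11; y = λ·(3 - 11) - 11 ≡ 10. → (11, 10)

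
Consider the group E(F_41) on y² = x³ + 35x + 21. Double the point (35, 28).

tangent at (35, 28): λ = (3·35² + 35)/(2·28) ≡ 20/15. 15⁻¹ ≡ 11 (mod 41) since 15·11 = 165 ≡ 1, so λ ≡ 20·11 ≡ 15.
  x = λ² - 35 - 35 = 225 - 70 ≡ 32; y = λ·(35 - 32) - 28 ≡ 17. → (32, 17)

(32, 17)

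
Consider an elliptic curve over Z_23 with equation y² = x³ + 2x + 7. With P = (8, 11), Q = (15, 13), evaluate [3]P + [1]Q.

First 3P:
Repeated addition: build up to 3P.
2P: tangent at (8, 11): λ = (3·8² + 2)/(2·11) ≡ 10/22. 22⁻¹ ≡ 22 (mod 23), so λ ≡ 10·22 ≡ 13.
  x = λ² - 8 - 8 = 169 - 16 ≡ 15; y = λ·(8 - 15) - 11 ≡ 13. → (15, 13)
3P: (15, 13) + (8, 11). λ = (11 - 13)/(8 - 15) ≡ 21/16 mod 23. 16⁻¹ ≡ 13 (mod 23) since 16·13 = 208 ≡ 1, so λ ≡ 20.
  x = λ² - 15 - 8 = 400 - 23 ≡ 9; y = λ·(15 - 9) - 13 ≡ 15. → (9, 15)
3P = (9, 15).
Finally 3P + Q:
(9, 15) + (15, 13). λ = (13 - 15)/(15 - 9) ≡ 21/6 mod 23. 6⁻¹ ≡ 4 (mod 23), so λ ≡ 15.
  x = λ² - 9 - 15 = 225 - 24 ≡ 17; y = λ·(9 - 17) - 15 ≡ 3. → (17, 3)

(17, 3)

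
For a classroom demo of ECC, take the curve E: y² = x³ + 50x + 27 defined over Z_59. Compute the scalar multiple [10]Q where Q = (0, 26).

Double-and-add on 10 = (1010)₂. Start with Q = (0, 26) for the leading 1-bit.
double: tangent at (0, 26): λ = (3·0² + 50)/(2·26) ≡ 50/52. 52⁻¹ ≡ 42 (mod 59), so λ ≡ 50·42 ≡ 35.
  x = λ² - 0 - 0 = 1225 - 0 ≡ 45; y = λ·(0 - 45) - 26 ≡ 51. → (45, 51)
double: tangent at (45, 51): λ = (3·45² + 50)/(2·51) ≡ 48/43. 43⁻¹ ≡ 11 (mod 59), so λ ≡ 48·11 ≡ 56.
  x = λ² - 45 - 45 = 3136 - 90 ≡ 37; y = λ·(45 - 37) - 51 ≡ 43. → (37, 43)
add Q: (37, 43) + (0, 26). λ = (26 - 43)/(0 - 37) ≡ 42/22 mod 59. 22⁻¹ ≡ 51 (mod 59), so λ ≡ 18.
  x = λ² - 37 - 0 = 324 - 37 ≡ 51; y = λ·(37 - 51) - 43 ≡ 0. → (51, 0)
double: (51, 0) + (51, 0): same x and y₁ ≡ -y₂, so the sum is O.

O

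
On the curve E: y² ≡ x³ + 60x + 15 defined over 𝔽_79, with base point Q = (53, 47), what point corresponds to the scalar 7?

Repeated addition: build up to 7Q.
2Q: tangent at (53, 47): λ = (3·53² + 60)/(2·47) ≡ 34/15. 15⁻¹ ≡ 58 (mod 79), so λ ≡ 34·58 ≡ 76.
  x = λ² - 53 - 53 = 5776 - 106 ≡ 61; y = λ·(53 - 61) - 47 ≡ 56. → (61, 56)
3Q: (61, 56) + (53, 47). λ = (47 - 56)/(53 - 61) ≡ 70/71 mod 79. 71⁻¹ ≡ 69 (mod 79) since 71·69 = 4899 ≡ 1, so λ ≡ 11.
  x = λ² - 61 - 53 = 121 - 114 ≡ 7; y = λ·(61 - 7) - 56 ≡ 64. → (7, 64)
4Q: (7, 64) + (53, 47). λ = (47 - 64)/(53 - 7) ≡ 62/46 mod 79. 46⁻¹ ≡ 67 (mod 79), so λ ≡ 46.
  x = λ² - 7 - 53 = 2116 - 60 ≡ 2; y = λ·(7 - 2) - 64 ≡ 8. → (2, 8)
5Q: (2, 8) + (53, 47). λ = (47 - 8)/(53 - 2) ≡ 39/51 mod 79. 51⁻¹ ≡ 31 (mod 79) since 51·31 = 1581 ≡ 1, so λ ≡ 24.
  x = λ² - 2 - 53 = 576 - 55 ≡ 47; y = λ·(2 - 47) - 8 ≡ 18. → (47, 18)
6Q: (47, 18) + (53, 47). λ = (47 - 18)/(53 - 47) ≡ 29/6 mod 79. 6⁻¹ ≡ 66 (mod 79), so λ ≡ 18.
  x = λ² - 47 - 53 = 324 - 100 ≡ 66; y = λ·(47 - 66) - 18 ≡ 35. → (66, 35)
7Q: (66, 35) + (53, 47). λ = (47 - 35)/(53 - 66) ≡ 12/66 mod 79. 66⁻¹ ≡ 6 (mod 79) since 66·6 = 396 ≡ 1, so λ ≡ 72.
  x = λ² - 66 - 53 = 5184 - 119 ≡ 9; y = λ·(66 - 9) - 35 ≡ 40. → (9, 40)

(9, 40)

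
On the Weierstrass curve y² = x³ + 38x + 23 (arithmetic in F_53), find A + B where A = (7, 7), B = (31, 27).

(7, 7) + (31, 27). λ = (27 - 7)/(31 - 7) ≡ 20/24 mod 53. 24⁻¹ ≡ 42 (mod 53) since 24·42 = 1008 ≡ 1, so λ ≡ 45.
  x = λ² - 7 - 31 = 2025 - 38 ≡ 26; y = λ·(7 - 26) - 7 ≡ 39. → (26, 39)

(26, 39)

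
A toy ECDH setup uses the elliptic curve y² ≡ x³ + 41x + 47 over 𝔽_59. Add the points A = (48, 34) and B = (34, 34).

(36, 25)

(48, 34) + (34, 34). λ = (34 - 34)/(34 - 48) ≡ 0/45 mod 59. 45⁻¹ ≡ 21 (mod 59), so λ ≡ 0.
  x = λ² - 48 - 34 = 0 - 82 ≡ 36; y = λ·(48 - 36) - 34 ≡ 25. → (36, 25)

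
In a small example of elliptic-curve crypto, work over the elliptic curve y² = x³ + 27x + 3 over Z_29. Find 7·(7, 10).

Write Q = (7, 10).
Repeated addition: build up to 7Q.
2Q: tangent at (7, 10): λ = (3·7² + 27)/(2·10) ≡ 0/20. 20⁻¹ ≡ 16 (mod 29), so λ ≡ 0·16 ≡ 0.
  x = λ² - 7 - 7 = 0 - 14 ≡ 15; y = λ·(7 - 15) - 10 ≡ 19. → (15, 19)
3Q: (15, 19) + (7, 10). λ = (10 - 19)/(7 - 15) ≡ 20/21 mod 29. 21⁻¹ ≡ 18 (mod 29) since 21·18 = 378 ≡ 1, so λ ≡ 12.
  x = λ² - 15 - 7 = 144 - 22 ≡ 6; y = λ·(15 - 6) - 19 ≡ 2. → (6, 2)
4Q: (6, 2) + (7, 10). λ = (10 - 2)/(7 - 6) ≡ 8/1 mod 29. 1⁻¹ ≡ 1 (mod 29), so λ ≡ 8.
  x = λ² - 6 - 7 = 64 - 13 ≡ 22; y = λ·(6 - 22) - 2 ≡ 15. → (22, 15)
5Q: (22, 15) + (7, 10). λ = (10 - 15)/(7 - 22) ≡ 24/14 mod 29. 14⁻¹ ≡ 27 (mod 29) since 14·27 = 378 ≡ 1, so λ ≡ 10.
  x = λ² - 22 - 7 = 100 - 29 ≡ 13; y = λ·(22 - 13) - 15 ≡ 17. → (13, 17)
6Q: (13, 17) + (7, 10). λ = (10 - 17)/(7 - 13) ≡ 22/23 mod 29. 23⁻¹ ≡ 24 (mod 29), so λ ≡ 6.
  x = λ² - 13 - 7 = 36 - 20 ≡ 16; y = λ·(13 - 16) - 17 ≡ 23. → (16, 23)
7Q: (16, 23) + (7, 10). λ = (10 - 23)/(7 - 16) ≡ 16/20 mod 29. 20⁻¹ ≡ 16 (mod 29) since 20·16 = 320 ≡ 1, so λ ≡ 24.
  x = λ² - 16 - 7 = 576 - 23 ≡ 2; y = λ·(16 - 2) - 23 ≡ 23. → (2, 23)

(2, 23)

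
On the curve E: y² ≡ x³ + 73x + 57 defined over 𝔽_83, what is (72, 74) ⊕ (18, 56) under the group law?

(72, 74) + (18, 56). λ = (56 - 74)/(18 - 72) ≡ 65/29 mod 83. 29⁻¹ ≡ 63 (mod 83), so λ ≡ 28.
  x = λ² - 72 - 18 = 784 - 90 ≡ 30; y = λ·(72 - 30) - 74 ≡ 23. → (30, 23)

(30, 23)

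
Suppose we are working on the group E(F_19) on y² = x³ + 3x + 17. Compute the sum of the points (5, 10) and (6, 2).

(5, 10) + (6, 2). λ = (2 - 10)/(6 - 5) ≡ 11/1 mod 19. 1⁻¹ ≡ 1 (mod 19), so λ ≡ 11.
  x = λ² - 5 - 6 = 121 - 11 ≡ 15; y = λ·(5 - 15) - 10 ≡ 13. → (15, 13)

(15, 13)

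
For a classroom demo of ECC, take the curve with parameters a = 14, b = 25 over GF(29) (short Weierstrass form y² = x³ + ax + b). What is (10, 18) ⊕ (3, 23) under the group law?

(10, 11)

(10, 18) + (3, 23). λ = (23 - 18)/(3 - 10) ≡ 5/22 mod 29. 22⁻¹ ≡ 4 (mod 29) since 22·4 = 88 ≡ 1, so λ ≡ 20.
  x = λ² - 10 - 3 = 400 - 13 ≡ 10; y = λ·(10 - 10) - 18 ≡ 11. → (10, 11)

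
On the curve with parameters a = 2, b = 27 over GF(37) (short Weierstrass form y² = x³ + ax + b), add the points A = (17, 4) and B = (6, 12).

(17, 4) + (6, 12). λ = (12 - 4)/(6 - 17) ≡ 8/26 mod 37. 26⁻¹ ≡ 10 (mod 37), so λ ≡ 6.
  x = λ² - 17 - 6 = 36 - 23 ≡ 13; y = λ·(17 - 13) - 4 ≡ 20. → (13, 20)

(13, 20)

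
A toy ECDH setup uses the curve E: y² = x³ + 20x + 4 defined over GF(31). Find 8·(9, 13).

(0, 2)

Write P = (9, 13).
Repeated addition: build up to 8P.
2P: tangent at (9, 13): λ = (3·9² + 20)/(2·13) ≡ 15/26. 26⁻¹ ≡ 6 (mod 31), so λ ≡ 15·6 ≡ 28.
  x = λ² - 9 - 9 = 784 - 18 ≡ 22; y = λ·(9 - 22) - 13 ≡ 26. → (22, 26)
3P: (22, 26) + (9, 13). λ = (13 - 26)/(9 - 22) ≡ 18/18 mod 31. 18⁻¹ ≡ 19 (mod 31), so λ ≡ 1.
  x = λ² - 22 - 9 = 1 - 31 ≡ 1; y = λ·(22 - 1) - 26 ≡ 26. → (1, 26)
4P: (1, 26) + (9, 13). λ = (13 - 26)/(9 - 1) ≡ 18/8 mod 31. 8⁻¹ ≡ 4 (mod 31), so λ ≡ 10.
  x = λ² - 1 - 9 = 100 - 10 ≡ 28; y = λ·(1 - 28) - 26 ≡ 14. → (28, 14)
5P: (28, 14) + (9, 13). λ = (13 - 14)/(9 - 28) ≡ 30/12 mod 31. 12⁻¹ ≡ 13 (mod 31) since 12·13 = 156 ≡ 1, so λ ≡ 18.
  x = λ² - 28 - 9 = 324 - 37 ≡ 8; y = λ·(28 - 8) - 14 ≡ 5. → (8, 5)
6P: (8, 5) + (9, 13). λ = (13 - 5)/(9 - 8) ≡ 8/1 mod 31. 1⁻¹ ≡ 1 (mod 31), so λ ≡ 8.
  x = λ² - 8 - 9 = 64 - 17 ≡ 16; y = λ·(8 - 16) - 5 ≡ 24. → (16, 24)
7P: (16, 24) + (9, 13). λ = (13 - 24)/(9 - 16) ≡ 20/24 mod 31. 24⁻¹ ≡ 22 (mod 31), so λ ≡ 6.
  x = λ² - 16 - 9 = 36 - 25 ≡ 11; y = λ·(16 - 11) - 24 ≡ 6. → (11, 6)
8P: (11, 6) + (9, 13). λ = (13 - 6)/(9 - 11) ≡ 7/29 mod 31. 29⁻¹ ≡ 15 (mod 31), so λ ≡ 12.
  x = λ² - 11 - 9 = 144 - 20 ≡ 0; y = λ·(11 - 0) - 6 ≡ 2. → (0, 2)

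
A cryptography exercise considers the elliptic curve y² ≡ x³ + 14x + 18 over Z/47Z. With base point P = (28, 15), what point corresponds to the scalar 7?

Double-and-add on 7 = (111)₂. Start with P = (28, 15) for the leading 1-bit.
double: tangent at (28, 15): λ = (3·28² + 14)/(2·15) ≡ 16/30. 30⁻¹ ≡ 11 (mod 47), so λ ≡ 16·11 ≡ 35.
  x = λ² - 28 - 28 = 1225 - 56 ≡ 41; y = λ·(28 - 41) - 15 ≡ 0. → (41, 0)
add P: (41, 0) + (28, 15). λ = (15 - 0)/(28 - 41) ≡ 15/34 mod 47. 34⁻¹ ≡ 18 (mod 47), so λ ≡ 35.
  x = λ² - 41 - 28 = 1225 - 69 ≡ 28; y = λ·(41 - 28) - 0 ≡ 32. → (28, 32)
double: tangent at (28, 32): λ = (3·28² + 14)/(2·32) ≡ 16/17. 17⁻¹ ≡ 36 (mod 47), so λ ≡ 16·36 ≡ 12.
  x = λ² - 28 - 28 = 144 - 56 ≡ 41; y = λ·(28 - 41) - 32 ≡ 0. → (41, 0)
add P: (41, 0) + (28, 15). λ = (15 - 0)/(28 - 41) ≡ 15/34 mod 47. 34⁻¹ ≡ 18 (mod 47) since 34·18 = 612 ≡ 1, so λ ≡ 35.
  x = λ² - 41 - 28 = 1225 - 69 ≡ 28; y = λ·(41 - 28) - 0 ≡ 32. → (28, 32)

(28, 32)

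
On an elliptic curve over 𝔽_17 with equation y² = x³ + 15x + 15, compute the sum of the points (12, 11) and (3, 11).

(2, 6)

(12, 11) + (3, 11). λ = (11 - 11)/(3 - 12) ≡ 0/8 mod 17. 8⁻¹ ≡ 15 (mod 17) since 8·15 = 120 ≡ 1, so λ ≡ 0.
  x = λ² - 12 - 3 = 0 - 15 ≡ 2; y = λ·(12 - 2) - 11 ≡ 6. → (2, 6)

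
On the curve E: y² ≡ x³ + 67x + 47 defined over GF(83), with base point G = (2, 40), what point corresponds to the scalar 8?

(63, 13)

Repeated addition: build up to 8G.
2G: tangent at (2, 40): λ = (3·2² + 67)/(2·40) ≡ 79/80. 80⁻¹ ≡ 55 (mod 83) since 80·55 = 4400 ≡ 1, so λ ≡ 79·55 ≡ 29.
  x = λ² - 2 - 2 = 841 - 4 ≡ 7; y = λ·(2 - 7) - 40 ≡ 64. → (7, 64)
3G: (7, 64) + (2, 40). λ = (40 - 64)/(2 - 7) ≡ 59/78 mod 83. 78⁻¹ ≡ 33 (mod 83), so λ ≡ 38.
  x = λ² - 7 - 2 = 1444 - 9 ≡ 24; y = λ·(7 - 24) - 64 ≡ 37. → (24, 37)
4G: (24, 37) + (2, 40). λ = (40 - 37)/(2 - 24) ≡ 3/61 mod 83. 61⁻¹ ≡ 49 (mod 83), so λ ≡ 64.
  x = λ² - 24 - 2 = 4096 - 26 ≡ 3; y = λ·(24 - 3) - 37 ≡ 62. → (3, 62)
5G: (3, 62) + (2, 40). λ = (40 - 62)/(2 - 3) ≡ 61/82 mod 83. 82⁻¹ ≡ 82 (mod 83) since 82·82 = 6724 ≡ 1, so λ ≡ 22.
  x = λ² - 3 - 2 = 484 - 5 ≡ 64; y = λ·(3 - 64) - 62 ≡ 7. → (64, 7)
6G: (64, 7) + (2, 40). λ = (40 - 7)/(2 - 64) ≡ 33/21 mod 83. 21⁻¹ ≡ 4 (mod 83) since 21·4 = 84 ≡ 1, so λ ≡ 49.
  x = λ² - 64 - 2 = 2401 - 66 ≡ 11; y = λ·(64 - 11) - 7 ≡ 17. → (11, 17)
7G: (11, 17) + (2, 40). λ = (40 - 17)/(2 - 11) ≡ 23/74 mod 83. 74⁻¹ ≡ 46 (mod 83) since 74·46 = 3404 ≡ 1, so λ ≡ 62.
  x = λ² - 11 - 2 = 3844 - 13 ≡ 13; y = λ·(11 - 13) - 17 ≡ 25. → (13, 25)
8G: (13, 25) + (2, 40). λ = (40 - 25)/(2 - 13) ≡ 15/72 mod 83. 72⁻¹ ≡ 15 (mod 83), so λ ≡ 59.
  x = λ² - 13 - 2 = 3481 - 15 ≡ 63; y = λ·(13 - 63) - 25 ≡ 13. → (63, 13)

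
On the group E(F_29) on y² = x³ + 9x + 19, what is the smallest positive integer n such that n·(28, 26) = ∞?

10

2P: tangent at (28, 26): λ = (3·28² + 9)/(2·26) ≡ 12/23. 23⁻¹ ≡ 24 (mod 29) since 23·24 = 552 ≡ 1, so λ ≡ 12·24 ≡ 27.
  x = λ² - 28 - 28 = 729 - 56 ≡ 6; y = λ·(28 - 6) - 26 ≡ 17. → (6, 17)
3P: (6, 17) + (28, 26). λ = (26 - 17)/(28 - 6) ≡ 9/22 mod 29. 22⁻¹ ≡ 4 (mod 29), so λ ≡ 7.
  x = λ² - 6 - 28 = 49 - 34 ≡ 15; y = λ·(6 - 15) - 17 ≡ 7. → (15, 7)
4P: (15, 7) + (28, 26). λ = (26 - 7)/(28 - 15) ≡ 19/13 mod 29. 13⁻¹ ≡ 9 (mod 29) since 13·9 = 117 ≡ 1, so λ ≡ 26.
  x = λ² - 15 - 28 = 676 - 43 ≡ 24; y = λ·(15 - 24) - 7 ≡ 20. → (24, 20)
5P: (24, 20) + (28, 26). λ = (26 - 20)/(28 - 24) ≡ 6/4 mod 29. 4⁻¹ ≡ 22 (mod 29) since 4·22 = 88 ≡ 1, so λ ≡ 16.
  x = λ² - 24 - 28 = 256 - 52 ≡ 1; y = λ·(24 - 1) - 20 ≡ 0. → (1, 0)
6P: (1, 0) + (28, 26). λ = (26 - 0)/(28 - 1) ≡ 26/27 mod 29. 27⁻¹ ≡ 14 (mod 29), so λ ≡ 16.
  x = λ² - 1 - 28 = 256 - 29 ≡ 24; y = λ·(1 - 24) - 0 ≡ 9. → (24, 9)
7P: (24, 9) + (28, 26). λ = (26 - 9)/(28 - 24) ≡ 17/4 mod 29. 4⁻¹ ≡ 22 (mod 29) since 4·22 = 88 ≡ 1, so λ ≡ 26.
  x = λ² - 24 - 28 = 676 - 52 ≡ 15; y = λ·(24 - 15) - 9 ≡ 22. → (15, 22)
8P: (15, 22) + (28, 26). λ = (26 - 22)/(28 - 15) ≡ 4/13 mod 29. 13⁻¹ ≡ 9 (mod 29) since 13·9 = 117 ≡ 1, so λ ≡ 7.
  x = λ² - 15 - 28 = 49 - 43 ≡ 6; y = λ·(15 - 6) - 22 ≡ 12. → (6, 12)
9P: (6, 12) + (28, 26). λ = (26 - 12)/(28 - 6) ≡ 14/22 mod 29. 22⁻¹ ≡ 4 (mod 29) since 22·4 = 88 ≡ 1, so λ ≡ 27.
  x = λ² - 6 - 28 = 729 - 34 ≡ 28; y = λ·(6 - 28) - 12 ≡ 3. → (28, 3)
10P: (28, 3) + (28, 26): same x and y₁ ≡ -y₂, so the sum is ∞.
10P = ∞, so the order is 10.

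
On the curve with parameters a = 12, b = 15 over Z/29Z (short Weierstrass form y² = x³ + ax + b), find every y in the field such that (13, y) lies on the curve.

none

x³ + 12x + 15 = 2368 ≡ 19 (mod 29).
19 is a non-residue mod 29; no y exists.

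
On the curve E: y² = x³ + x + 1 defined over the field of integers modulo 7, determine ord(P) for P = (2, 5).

2P: tangent at (2, 5): λ = (3·2² + 1)/(2·5) ≡ 6/3. 3⁻¹ ≡ 5 (mod 7) since 3·5 = 15 ≡ 1, so λ ≡ 6·5 ≡ 2.
  x = λ² - 2 - 2 = 4 - 4 ≡ 0; y = λ·(2 - 0) - 5 ≡ 6. → (0, 6)
3P: (0, 6) + (2, 5). λ = (5 - 6)/(2 - 0) ≡ 6/2 mod 7. 2⁻¹ ≡ 4 (mod 7) since 2·4 = 8 ≡ 1, so λ ≡ 3.
  x = λ² - 0 - 2 = 9 - 2 ≡ 0; y = λ·(0 - 0) - 6 ≡ 1. → (0, 1)
4P: (0, 1) + (2, 5). λ = (5 - 1)/(2 - 0) ≡ 4/2 mod 7. 2⁻¹ ≡ 4 (mod 7) since 2·4 = 8 ≡ 1, so λ ≡ 2.
  x = λ² - 0 - 2 = 4 - 2 ≡ 2; y = λ·(0 - 2) - 1 ≡ 2. → (2, 2)
5P: (2, 2) + (2, 5): same x and y₁ ≡ -y₂, so the sum is the point at infinity.
5P = the point at infinity, so the order is 5.

5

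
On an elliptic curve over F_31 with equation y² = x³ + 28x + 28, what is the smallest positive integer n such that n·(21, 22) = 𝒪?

3

2P: tangent at (21, 22): λ = (3·21² + 28)/(2·22) ≡ 18/13. 13⁻¹ ≡ 12 (mod 31) since 13·12 = 156 ≡ 1, so λ ≡ 18·12 ≡ 30.
  x = λ² - 21 - 21 = 900 - 42 ≡ 21; y = λ·(21 - 21) - 22 ≡ 9. → (21, 9)
3P: (21, 9) + (21, 22): same x and y₁ ≡ -y₂, so the sum is 𝒪.
3P = 𝒪, so the order is 3.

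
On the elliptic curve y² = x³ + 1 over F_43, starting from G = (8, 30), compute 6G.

O

Double-and-add on 6 = (110)₂. Start with G = (8, 30) for the leading 1-bit.
double: tangent at (8, 30): λ = (3·8² + 0)/(2·30) ≡ 20/17. 17⁻¹ ≡ 38 (mod 43), so λ ≡ 20·38 ≡ 29.
  x = λ² - 8 - 8 = 841 - 16 ≡ 8; y = λ·(8 - 8) - 30 ≡ 13. → (8, 13)
add G: (8, 13) + (8, 30): same x and y₁ ≡ -y₂, so the sum is the point at infinity.
double: the point at infinity + the point at infinity = the point at infinity (identity).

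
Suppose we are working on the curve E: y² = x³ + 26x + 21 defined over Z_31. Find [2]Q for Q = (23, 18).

(21, 1)

tangent at (23, 18): λ = (3·23² + 26)/(2·18) ≡ 1/5. 5⁻¹ ≡ 25 (mod 31), so λ ≡ 1·25 ≡ 25.
  x = λ² - 23 - 23 = 625 - 46 ≡ 21; y = λ·(23 - 21) - 18 ≡ 1. → (21, 1)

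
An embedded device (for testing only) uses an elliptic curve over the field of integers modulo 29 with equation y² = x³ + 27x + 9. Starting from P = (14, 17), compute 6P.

(0, 3)

Repeated addition: build up to 6P.
2P: tangent at (14, 17): λ = (3·14² + 27)/(2·17) ≡ 6/5. 5⁻¹ ≡ 6 (mod 29) since 5·6 = 30 ≡ 1, so λ ≡ 6·6 ≡ 7.
  x = λ² - 14 - 14 = 49 - 28 ≡ 21; y = λ·(14 - 21) - 17 ≡ 21. → (21, 21)
3P: (21, 21) + (14, 17). λ = (17 - 21)/(14 - 21) ≡ 25/22 mod 29. 22⁻¹ ≡ 4 (mod 29) since 22·4 = 88 ≡ 1, so λ ≡ 13.
  x = λ² - 21 - 14 = 169 - 35 ≡ 18; y = λ·(21 - 18) - 21 ≡ 18. → (18, 18)
4P: (18, 18) + (14, 17). λ = (17 - 18)/(14 - 18) ≡ 28/25 mod 29. 25⁻¹ ≡ 7 (mod 29), so λ ≡ 22.
  x = λ² - 18 - 14 = 484 - 32 ≡ 17; y = λ·(18 - 17) - 18 ≡ 4. → (17, 4)
5P: (17, 4) + (14, 17). λ = (17 - 4)/(14 - 17) ≡ 13/26 mod 29. 26⁻¹ ≡ 19 (mod 29), so λ ≡ 15.
  x = λ² - 17 - 14 = 225 - 31 ≡ 20; y = λ·(17 - 20) - 4 ≡ 9. → (20, 9)
6P: (20, 9) + (14, 17). λ = (17 - 9)/(14 - 20) ≡ 8/23 mod 29. 23⁻¹ ≡ 24 (mod 29) since 23·24 = 552 ≡ 1, so λ ≡ 18.
  x = λ² - 20 - 14 = 324 - 34 ≡ 0; y = λ·(20 - 0) - 9 ≡ 3. → (0, 3)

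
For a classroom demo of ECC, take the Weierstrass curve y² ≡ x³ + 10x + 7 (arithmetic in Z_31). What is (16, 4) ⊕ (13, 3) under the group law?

(9, 19)

(16, 4) + (13, 3). λ = (3 - 4)/(13 - 16) ≡ 30/28 mod 31. 28⁻¹ ≡ 10 (mod 31), so λ ≡ 21.
  x = λ² - 16 - 13 = 441 - 29 ≡ 9; y = λ·(16 - 9) - 4 ≡ 19. → (9, 19)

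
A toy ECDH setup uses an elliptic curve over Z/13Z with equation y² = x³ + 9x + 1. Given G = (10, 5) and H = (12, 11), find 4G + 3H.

(11, 12)

First 4G:
Repeated addition: build up to 4G.
2G: tangent at (10, 5): λ = (3·10² + 9)/(2·5) ≡ 10/10. 10⁻¹ ≡ 4 (mod 13), so λ ≡ 10·4 ≡ 1.
  x = λ² - 10 - 10 = 1 - 20 ≡ 7; y = λ·(10 - 7) - 5 ≡ 11. → (7, 11)
3G: (7, 11) + (10, 5). λ = (5 - 11)/(10 - 7) ≡ 7/3 mod 13. 3⁻¹ ≡ 9 (mod 13), so λ ≡ 11.
  x = λ² - 7 - 10 = 121 - 17 ≡ 0; y = λ·(7 - 0) - 11 ≡ 1. → (0, 1)
4G: (0, 1) + (10, 5). λ = (5 - 1)/(10 - 0) ≡ 4/10 mod 13. 10⁻¹ ≡ 4 (mod 13), so λ ≡ 3.
  x = λ² - 0 - 10 = 9 - 10 ≡ 12; y = λ·(0 - 12) - 1 ≡ 2. → (12, 2)
4G = (12, 2).
Next 3H:
Repeated addition: build up to 3H.
2H: tangent at (12, 11): λ = (3·12² + 9)/(2·11) ≡ 12/9. 9⁻¹ ≡ 3 (mod 13), so λ ≡ 12·3 ≡ 10.
  x = λ² - 12 - 12 = 100 - 24 ≡ 11; y = λ·(12 - 11) - 11 ≡ 12. → (11, 12)
3H: (11, 12) + (12, 11). λ = (11 - 12)/(12 - 11) ≡ 12/1 mod 13. 1⁻¹ ≡ 1 (mod 13) since 1·1 = 1 ≡ 1, so λ ≡ 12.
  x = λ² - 11 - 12 = 144 - 23 ≡ 4; y = λ·(11 - 4) - 12 ≡ 7. → (4, 7)
3H = (4, 7).
Finally 4G + 3H:
(12, 2) + (4, 7). λ = (7 - 2)/(4 - 12) ≡ 5/5 mod 13. 5⁻¹ ≡ 8 (mod 13), so λ ≡ 1.
  x = λ² - 12 - 4 = 1 - 16 ≡ 11; y = λ·(12 - 11) - 2 ≡ 12. → (11, 12)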